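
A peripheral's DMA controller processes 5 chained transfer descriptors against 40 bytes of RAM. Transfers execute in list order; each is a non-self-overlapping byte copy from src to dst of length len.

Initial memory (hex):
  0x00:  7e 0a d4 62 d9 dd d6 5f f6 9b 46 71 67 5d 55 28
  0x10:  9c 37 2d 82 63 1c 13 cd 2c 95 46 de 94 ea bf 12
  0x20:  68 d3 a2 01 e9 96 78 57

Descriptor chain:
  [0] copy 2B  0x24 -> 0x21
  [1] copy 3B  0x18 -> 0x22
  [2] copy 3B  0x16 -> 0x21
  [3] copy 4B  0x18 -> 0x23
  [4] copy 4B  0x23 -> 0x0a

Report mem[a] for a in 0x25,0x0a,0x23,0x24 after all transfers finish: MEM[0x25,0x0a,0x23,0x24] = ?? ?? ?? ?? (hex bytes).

MEM[0x25,0x0a,0x23,0x24] = 46 2c 2c 95

D0: mem[0x21..0x22] <- [e9 96]
D1: mem[0x22..0x24] <- [2c 95 46]
D2: mem[0x21..0x23] <- [13 cd 2c]
D3: mem[0x23..0x26] <- [2c 95 46 de]
D4: mem[0x0a..0x0d] <- [2c 95 46 de]
query mem[0x25]=0x46, mem[0x0a]=0x2c, mem[0x23]=0x2c, mem[0x24]=0x95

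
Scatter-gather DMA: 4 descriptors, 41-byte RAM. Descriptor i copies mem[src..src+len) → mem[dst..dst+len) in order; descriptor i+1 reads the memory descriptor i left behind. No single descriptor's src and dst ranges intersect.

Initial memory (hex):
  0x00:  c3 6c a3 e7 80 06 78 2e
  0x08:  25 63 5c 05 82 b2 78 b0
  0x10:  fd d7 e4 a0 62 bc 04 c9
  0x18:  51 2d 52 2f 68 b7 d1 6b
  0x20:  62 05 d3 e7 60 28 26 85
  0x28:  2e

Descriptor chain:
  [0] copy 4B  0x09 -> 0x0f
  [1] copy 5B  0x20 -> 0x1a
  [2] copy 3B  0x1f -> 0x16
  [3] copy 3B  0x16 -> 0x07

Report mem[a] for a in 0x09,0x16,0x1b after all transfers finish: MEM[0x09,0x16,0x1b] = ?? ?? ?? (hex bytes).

[0] 0x09->0x0f len=4 : 63 5c 05 82
[1] 0x20->0x1a len=5 : 62 05 d3 e7 60
[2] 0x1f->0x16 len=3 : 6b 62 05
[3] 0x16->0x07 len=3 : 6b 62 05
query mem[0x09]=0x05, mem[0x16]=0x6b, mem[0x1b]=0x05

MEM[0x09,0x16,0x1b] = 05 6b 05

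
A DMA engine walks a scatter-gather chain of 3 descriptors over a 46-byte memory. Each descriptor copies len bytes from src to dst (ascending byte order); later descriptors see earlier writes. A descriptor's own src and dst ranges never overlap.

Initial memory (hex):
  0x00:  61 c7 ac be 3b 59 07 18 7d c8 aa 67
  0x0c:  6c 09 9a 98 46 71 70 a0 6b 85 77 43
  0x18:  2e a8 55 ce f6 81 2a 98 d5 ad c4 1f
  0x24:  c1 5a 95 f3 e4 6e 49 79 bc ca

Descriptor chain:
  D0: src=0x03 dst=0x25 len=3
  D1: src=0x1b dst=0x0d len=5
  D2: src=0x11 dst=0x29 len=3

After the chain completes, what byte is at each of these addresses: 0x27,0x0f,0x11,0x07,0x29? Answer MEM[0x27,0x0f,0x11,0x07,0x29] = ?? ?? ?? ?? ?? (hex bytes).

#0 dst[0x25+3] := {0xbe,0x3b,0x59}
#1 dst[0x0d+5] := {0xce,0xf6,0x81,0x2a,0x98}
#2 dst[0x29+3] := {0x98,0x70,0xa0}
query mem[0x27]=0x59, mem[0x0f]=0x81, mem[0x11]=0x98, mem[0x07]=0x18, mem[0x29]=0x98

MEM[0x27,0x0f,0x11,0x07,0x29] = 59 81 98 18 98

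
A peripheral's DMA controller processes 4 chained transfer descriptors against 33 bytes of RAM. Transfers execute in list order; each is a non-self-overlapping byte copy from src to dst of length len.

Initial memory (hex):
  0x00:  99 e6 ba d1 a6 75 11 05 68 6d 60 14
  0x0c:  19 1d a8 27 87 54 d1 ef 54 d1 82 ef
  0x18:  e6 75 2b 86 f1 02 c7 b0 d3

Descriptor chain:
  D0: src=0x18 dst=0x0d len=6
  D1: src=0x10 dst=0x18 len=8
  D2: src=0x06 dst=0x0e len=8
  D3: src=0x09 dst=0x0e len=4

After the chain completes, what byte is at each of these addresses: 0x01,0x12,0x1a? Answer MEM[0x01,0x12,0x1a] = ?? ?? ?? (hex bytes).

  after D0: wrote 6B at 0x0d = e6752b86f102
  after D1: wrote 8B at 0x18 = 86f102ef54d182ef
  after D2: wrote 8B at 0x0e = 1105686d601419e6
  after D3: wrote 4B at 0x0e = 6d601419
query mem[0x01]=0xe6, mem[0x12]=0x60, mem[0x1a]=0x02

MEM[0x01,0x12,0x1a] = e6 60 02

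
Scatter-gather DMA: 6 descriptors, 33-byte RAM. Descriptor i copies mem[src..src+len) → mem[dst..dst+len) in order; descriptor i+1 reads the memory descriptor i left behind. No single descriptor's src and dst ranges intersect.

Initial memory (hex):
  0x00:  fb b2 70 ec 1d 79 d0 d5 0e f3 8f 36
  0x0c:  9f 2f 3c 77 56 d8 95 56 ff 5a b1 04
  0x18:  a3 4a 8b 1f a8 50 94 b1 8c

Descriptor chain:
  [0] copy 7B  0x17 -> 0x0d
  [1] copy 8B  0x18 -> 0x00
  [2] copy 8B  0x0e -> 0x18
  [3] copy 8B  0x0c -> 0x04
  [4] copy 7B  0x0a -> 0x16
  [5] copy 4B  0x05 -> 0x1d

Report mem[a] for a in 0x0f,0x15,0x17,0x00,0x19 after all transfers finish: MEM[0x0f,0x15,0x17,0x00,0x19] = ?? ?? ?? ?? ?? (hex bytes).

MEM[0x0f,0x15,0x17,0x00,0x19] = 4a 5a 50 a3 04

#0 dst[0x0d+7] := {0x04,0xa3,0x4a,0x8b,0x1f,0xa8,0x50}
#1 dst[0x00+8] := {0xa3,0x4a,0x8b,0x1f,0xa8,0x50,0x94,0xb1}
#2 dst[0x18+8] := {0xa3,0x4a,0x8b,0x1f,0xa8,0x50,0xff,0x5a}
#3 dst[0x04+8] := {0x9f,0x04,0xa3,0x4a,0x8b,0x1f,0xa8,0x50}
#4 dst[0x16+7] := {0xa8,0x50,0x9f,0x04,0xa3,0x4a,0x8b}
#5 dst[0x1d+4] := {0x04,0xa3,0x4a,0x8b}
query mem[0x0f]=0x4a, mem[0x15]=0x5a, mem[0x17]=0x50, mem[0x00]=0xa3, mem[0x19]=0x04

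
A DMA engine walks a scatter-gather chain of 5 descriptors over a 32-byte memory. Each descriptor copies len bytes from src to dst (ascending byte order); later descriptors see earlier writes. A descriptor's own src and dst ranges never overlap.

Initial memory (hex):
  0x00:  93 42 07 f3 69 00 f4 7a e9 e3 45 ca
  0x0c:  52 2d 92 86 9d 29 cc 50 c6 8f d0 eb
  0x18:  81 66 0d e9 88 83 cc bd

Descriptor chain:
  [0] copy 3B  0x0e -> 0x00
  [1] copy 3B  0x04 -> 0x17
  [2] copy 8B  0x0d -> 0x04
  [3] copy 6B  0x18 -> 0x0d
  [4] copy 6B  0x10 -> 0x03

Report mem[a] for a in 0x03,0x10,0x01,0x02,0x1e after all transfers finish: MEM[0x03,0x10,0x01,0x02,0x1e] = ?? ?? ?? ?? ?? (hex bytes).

MEM[0x03,0x10,0x01,0x02,0x1e] = e9 e9 86 9d cc

#0 dst[0x00+3] := {0x92,0x86,0x9d}
#1 dst[0x17+3] := {0x69,0x00,0xf4}
#2 dst[0x04+8] := {0x2d,0x92,0x86,0x9d,0x29,0xcc,0x50,0xc6}
#3 dst[0x0d+6] := {0x00,0xf4,0x0d,0xe9,0x88,0x83}
#4 dst[0x03+6] := {0xe9,0x88,0x83,0x50,0xc6,0x8f}
query mem[0x03]=0xe9, mem[0x10]=0xe9, mem[0x01]=0x86, mem[0x02]=0x9d, mem[0x1e]=0xcc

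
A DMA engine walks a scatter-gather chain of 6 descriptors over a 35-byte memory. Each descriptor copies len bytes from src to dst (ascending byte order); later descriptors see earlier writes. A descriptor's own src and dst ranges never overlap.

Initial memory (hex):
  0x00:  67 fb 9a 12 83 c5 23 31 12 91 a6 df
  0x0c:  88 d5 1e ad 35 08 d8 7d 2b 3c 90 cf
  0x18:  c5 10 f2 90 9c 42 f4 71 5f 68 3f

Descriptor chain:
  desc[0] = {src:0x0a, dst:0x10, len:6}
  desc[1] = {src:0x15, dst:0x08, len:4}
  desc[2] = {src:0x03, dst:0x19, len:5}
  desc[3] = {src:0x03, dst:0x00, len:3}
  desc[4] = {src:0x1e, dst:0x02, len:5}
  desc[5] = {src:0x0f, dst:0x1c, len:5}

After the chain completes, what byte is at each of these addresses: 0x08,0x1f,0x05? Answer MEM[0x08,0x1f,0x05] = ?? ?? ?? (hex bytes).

#0 dst[0x10+6] := {0xa6,0xdf,0x88,0xd5,0x1e,0xad}
#1 dst[0x08+4] := {0xad,0x90,0xcf,0xc5}
#2 dst[0x19+5] := {0x12,0x83,0xc5,0x23,0x31}
#3 dst[0x00+3] := {0x12,0x83,0xc5}
#4 dst[0x02+5] := {0xf4,0x71,0x5f,0x68,0x3f}
#5 dst[0x1c+5] := {0xad,0xa6,0xdf,0x88,0xd5}
query mem[0x08]=0xad, mem[0x1f]=0x88, mem[0x05]=0x68

MEM[0x08,0x1f,0x05] = ad 88 68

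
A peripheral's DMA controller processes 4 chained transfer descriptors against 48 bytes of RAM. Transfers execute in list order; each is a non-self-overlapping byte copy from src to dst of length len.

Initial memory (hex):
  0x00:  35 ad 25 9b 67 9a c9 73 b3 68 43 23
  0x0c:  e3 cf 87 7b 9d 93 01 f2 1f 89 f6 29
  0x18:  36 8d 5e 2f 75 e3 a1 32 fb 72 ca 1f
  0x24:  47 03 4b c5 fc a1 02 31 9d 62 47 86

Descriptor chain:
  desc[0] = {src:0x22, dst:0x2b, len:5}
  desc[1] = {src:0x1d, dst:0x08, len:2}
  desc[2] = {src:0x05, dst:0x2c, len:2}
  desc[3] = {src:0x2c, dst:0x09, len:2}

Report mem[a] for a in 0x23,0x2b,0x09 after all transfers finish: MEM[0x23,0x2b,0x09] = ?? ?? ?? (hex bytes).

MEM[0x23,0x2b,0x09] = 1f ca 9a

[0] 0x22->0x2b len=5 : ca 1f 47 03 4b
[1] 0x1d->0x08 len=2 : e3 a1
[2] 0x05->0x2c len=2 : 9a c9
[3] 0x2c->0x09 len=2 : 9a c9
query mem[0x23]=0x1f, mem[0x2b]=0xca, mem[0x09]=0x9a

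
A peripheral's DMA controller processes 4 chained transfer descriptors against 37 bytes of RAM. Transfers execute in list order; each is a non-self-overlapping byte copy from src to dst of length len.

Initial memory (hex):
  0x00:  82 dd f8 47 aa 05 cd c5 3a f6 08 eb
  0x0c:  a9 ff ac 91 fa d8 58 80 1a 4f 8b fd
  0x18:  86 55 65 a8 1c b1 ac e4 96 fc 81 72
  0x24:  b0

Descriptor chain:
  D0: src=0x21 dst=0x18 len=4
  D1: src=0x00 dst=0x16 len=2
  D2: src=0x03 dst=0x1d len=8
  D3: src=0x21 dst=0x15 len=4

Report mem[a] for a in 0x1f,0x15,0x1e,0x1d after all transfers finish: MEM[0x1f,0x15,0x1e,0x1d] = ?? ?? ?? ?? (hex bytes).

D0: mem[0x18..0x1b] <- [fc 81 72 b0]
D1: mem[0x16..0x17] <- [82 dd]
D2: mem[0x1d..0x24] <- [47 aa 05 cd c5 3a f6 08]
D3: mem[0x15..0x18] <- [c5 3a f6 08]
query mem[0x1f]=0x05, mem[0x15]=0xc5, mem[0x1e]=0xaa, mem[0x1d]=0x47

MEM[0x1f,0x15,0x1e,0x1d] = 05 c5 aa 47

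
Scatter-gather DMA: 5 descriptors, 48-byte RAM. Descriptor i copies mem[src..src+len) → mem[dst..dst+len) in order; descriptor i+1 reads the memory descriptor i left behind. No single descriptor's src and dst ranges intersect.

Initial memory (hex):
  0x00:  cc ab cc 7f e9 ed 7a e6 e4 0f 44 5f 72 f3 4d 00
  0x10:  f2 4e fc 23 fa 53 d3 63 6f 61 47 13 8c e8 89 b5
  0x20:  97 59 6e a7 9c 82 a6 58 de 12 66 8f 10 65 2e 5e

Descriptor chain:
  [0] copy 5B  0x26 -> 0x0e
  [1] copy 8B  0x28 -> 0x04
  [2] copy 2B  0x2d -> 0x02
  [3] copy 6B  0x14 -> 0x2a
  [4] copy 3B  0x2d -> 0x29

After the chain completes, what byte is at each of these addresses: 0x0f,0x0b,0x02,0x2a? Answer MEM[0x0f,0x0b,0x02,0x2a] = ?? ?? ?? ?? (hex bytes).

#0 dst[0x0e+5] := {0xa6,0x58,0xde,0x12,0x66}
#1 dst[0x04+8] := {0xde,0x12,0x66,0x8f,0x10,0x65,0x2e,0x5e}
#2 dst[0x02+2] := {0x65,0x2e}
#3 dst[0x2a+6] := {0xfa,0x53,0xd3,0x63,0x6f,0x61}
#4 dst[0x29+3] := {0x63,0x6f,0x61}
query mem[0x0f]=0x58, mem[0x0b]=0x5e, mem[0x02]=0x65, mem[0x2a]=0x6f

MEM[0x0f,0x0b,0x02,0x2a] = 58 5e 65 6f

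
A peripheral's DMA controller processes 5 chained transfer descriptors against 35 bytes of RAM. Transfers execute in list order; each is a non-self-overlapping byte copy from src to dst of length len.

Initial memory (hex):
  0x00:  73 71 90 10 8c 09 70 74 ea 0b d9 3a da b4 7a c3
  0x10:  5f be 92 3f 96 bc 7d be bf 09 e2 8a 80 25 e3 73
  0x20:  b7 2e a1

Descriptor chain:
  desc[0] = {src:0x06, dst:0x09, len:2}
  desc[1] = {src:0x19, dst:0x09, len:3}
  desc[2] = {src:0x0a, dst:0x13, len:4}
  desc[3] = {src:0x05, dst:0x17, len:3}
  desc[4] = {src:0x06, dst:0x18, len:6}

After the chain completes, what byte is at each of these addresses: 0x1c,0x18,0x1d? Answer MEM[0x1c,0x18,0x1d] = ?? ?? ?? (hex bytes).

#0 dst[0x09+2] := {0x70,0x74}
#1 dst[0x09+3] := {0x09,0xe2,0x8a}
#2 dst[0x13+4] := {0xe2,0x8a,0xda,0xb4}
#3 dst[0x17+3] := {0x09,0x70,0x74}
#4 dst[0x18+6] := {0x70,0x74,0xea,0x09,0xe2,0x8a}
query mem[0x1c]=0xe2, mem[0x18]=0x70, mem[0x1d]=0x8a

MEM[0x1c,0x18,0x1d] = e2 70 8a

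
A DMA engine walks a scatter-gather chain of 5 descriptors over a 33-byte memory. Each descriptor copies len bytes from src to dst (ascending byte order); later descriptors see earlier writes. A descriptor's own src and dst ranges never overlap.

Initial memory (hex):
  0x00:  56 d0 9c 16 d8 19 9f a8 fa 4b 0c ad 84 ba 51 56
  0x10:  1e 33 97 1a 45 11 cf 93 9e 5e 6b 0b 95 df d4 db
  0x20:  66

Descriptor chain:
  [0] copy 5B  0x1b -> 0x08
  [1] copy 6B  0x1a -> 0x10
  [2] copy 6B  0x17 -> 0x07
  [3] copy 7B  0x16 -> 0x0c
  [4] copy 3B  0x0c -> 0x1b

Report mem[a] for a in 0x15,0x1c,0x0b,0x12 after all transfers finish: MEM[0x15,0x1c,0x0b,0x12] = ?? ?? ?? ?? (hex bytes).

D0: mem[0x08..0x0c] <- [0b 95 df d4 db]
D1: mem[0x10..0x15] <- [6b 0b 95 df d4 db]
D2: mem[0x07..0x0c] <- [93 9e 5e 6b 0b 95]
D3: mem[0x0c..0x12] <- [cf 93 9e 5e 6b 0b 95]
D4: mem[0x1b..0x1d] <- [cf 93 9e]
query mem[0x15]=0xdb, mem[0x1c]=0x93, mem[0x0b]=0x0b, mem[0x12]=0x95

MEM[0x15,0x1c,0x0b,0x12] = db 93 0b 95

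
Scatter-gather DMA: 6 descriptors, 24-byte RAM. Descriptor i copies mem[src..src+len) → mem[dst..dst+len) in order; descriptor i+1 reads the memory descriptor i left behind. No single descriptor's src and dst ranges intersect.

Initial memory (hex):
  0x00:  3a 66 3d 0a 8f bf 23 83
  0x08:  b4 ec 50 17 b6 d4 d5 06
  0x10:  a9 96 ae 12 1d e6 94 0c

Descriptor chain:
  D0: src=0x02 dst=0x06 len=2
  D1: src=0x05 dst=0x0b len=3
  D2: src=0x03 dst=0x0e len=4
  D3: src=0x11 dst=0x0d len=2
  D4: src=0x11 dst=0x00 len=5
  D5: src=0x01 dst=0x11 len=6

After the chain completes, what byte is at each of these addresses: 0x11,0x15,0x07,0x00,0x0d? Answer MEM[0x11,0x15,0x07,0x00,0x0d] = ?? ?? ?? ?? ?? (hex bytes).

[0] 0x02->0x06 len=2 : 3d 0a
[1] 0x05->0x0b len=3 : bf 3d 0a
[2] 0x03->0x0e len=4 : 0a 8f bf 3d
[3] 0x11->0x0d len=2 : 3d ae
[4] 0x11->0x00 len=5 : 3d ae 12 1d e6
[5] 0x01->0x11 len=6 : ae 12 1d e6 bf 3d
query mem[0x11]=0xae, mem[0x15]=0xbf, mem[0x07]=0x0a, mem[0x00]=0x3d, mem[0x0d]=0x3d

MEM[0x11,0x15,0x07,0x00,0x0d] = ae bf 0a 3d 3d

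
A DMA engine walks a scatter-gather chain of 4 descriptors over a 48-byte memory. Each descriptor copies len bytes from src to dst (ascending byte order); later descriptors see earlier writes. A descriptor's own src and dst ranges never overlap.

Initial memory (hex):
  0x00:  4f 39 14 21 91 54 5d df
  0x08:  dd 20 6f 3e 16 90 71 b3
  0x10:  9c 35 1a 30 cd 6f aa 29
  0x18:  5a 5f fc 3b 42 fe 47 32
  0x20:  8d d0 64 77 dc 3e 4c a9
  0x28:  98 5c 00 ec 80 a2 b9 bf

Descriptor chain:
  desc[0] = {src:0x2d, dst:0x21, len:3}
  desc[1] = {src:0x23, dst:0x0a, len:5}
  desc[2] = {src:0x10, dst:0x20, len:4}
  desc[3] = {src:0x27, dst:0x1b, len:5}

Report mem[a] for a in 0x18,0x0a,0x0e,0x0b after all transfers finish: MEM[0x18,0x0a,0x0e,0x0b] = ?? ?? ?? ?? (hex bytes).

  after D0: wrote 3B at 0x21 = a2b9bf
  after D1: wrote 5B at 0x0a = bfdc3e4ca9
  after D2: wrote 4B at 0x20 = 9c351a30
  after D3: wrote 5B at 0x1b = a9985c00ec
query mem[0x18]=0x5a, mem[0x0a]=0xbf, mem[0x0e]=0xa9, mem[0x0b]=0xdc

MEM[0x18,0x0a,0x0e,0x0b] = 5a bf a9 dc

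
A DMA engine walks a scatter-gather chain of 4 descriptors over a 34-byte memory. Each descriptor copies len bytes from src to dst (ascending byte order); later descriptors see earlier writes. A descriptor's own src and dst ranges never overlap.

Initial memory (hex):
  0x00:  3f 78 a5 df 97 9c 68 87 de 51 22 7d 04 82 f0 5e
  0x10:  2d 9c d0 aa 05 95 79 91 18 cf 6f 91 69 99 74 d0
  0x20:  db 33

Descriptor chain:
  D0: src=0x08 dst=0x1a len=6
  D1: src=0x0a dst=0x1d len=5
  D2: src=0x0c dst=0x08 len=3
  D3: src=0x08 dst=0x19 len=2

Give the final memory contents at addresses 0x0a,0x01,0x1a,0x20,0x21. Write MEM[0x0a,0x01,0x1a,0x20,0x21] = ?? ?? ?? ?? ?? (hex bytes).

MEM[0x0a,0x01,0x1a,0x20,0x21] = f0 78 82 82 f0

  after D0: wrote 6B at 0x1a = de51227d0482
  after D1: wrote 5B at 0x1d = 227d0482f0
  after D2: wrote 3B at 0x08 = 0482f0
  after D3: wrote 2B at 0x19 = 0482
query mem[0x0a]=0xf0, mem[0x01]=0x78, mem[0x1a]=0x82, mem[0x20]=0x82, mem[0x21]=0xf0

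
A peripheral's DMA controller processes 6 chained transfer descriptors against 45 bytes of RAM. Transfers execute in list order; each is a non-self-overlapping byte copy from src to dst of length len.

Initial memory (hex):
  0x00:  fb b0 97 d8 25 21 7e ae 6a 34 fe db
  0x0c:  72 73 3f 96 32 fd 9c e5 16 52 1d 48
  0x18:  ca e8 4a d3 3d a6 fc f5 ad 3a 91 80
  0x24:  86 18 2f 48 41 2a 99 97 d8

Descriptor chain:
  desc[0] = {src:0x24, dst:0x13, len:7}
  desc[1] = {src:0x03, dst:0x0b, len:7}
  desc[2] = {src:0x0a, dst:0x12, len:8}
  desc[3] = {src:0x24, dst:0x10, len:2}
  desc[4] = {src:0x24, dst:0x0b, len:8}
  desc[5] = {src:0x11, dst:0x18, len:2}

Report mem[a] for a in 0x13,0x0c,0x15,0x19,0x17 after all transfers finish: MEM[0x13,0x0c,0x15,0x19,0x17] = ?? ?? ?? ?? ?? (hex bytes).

#0 dst[0x13+7] := {0x86,0x18,0x2f,0x48,0x41,0x2a,0x99}
#1 dst[0x0b+7] := {0xd8,0x25,0x21,0x7e,0xae,0x6a,0x34}
#2 dst[0x12+8] := {0xfe,0xd8,0x25,0x21,0x7e,0xae,0x6a,0x34}
#3 dst[0x10+2] := {0x86,0x18}
#4 dst[0x0b+8] := {0x86,0x18,0x2f,0x48,0x41,0x2a,0x99,0x97}
#5 dst[0x18+2] := {0x99,0x97}
query mem[0x13]=0xd8, mem[0x0c]=0x18, mem[0x15]=0x21, mem[0x19]=0x97, mem[0x17]=0xae

MEM[0x13,0x0c,0x15,0x19,0x17] = d8 18 21 97 ae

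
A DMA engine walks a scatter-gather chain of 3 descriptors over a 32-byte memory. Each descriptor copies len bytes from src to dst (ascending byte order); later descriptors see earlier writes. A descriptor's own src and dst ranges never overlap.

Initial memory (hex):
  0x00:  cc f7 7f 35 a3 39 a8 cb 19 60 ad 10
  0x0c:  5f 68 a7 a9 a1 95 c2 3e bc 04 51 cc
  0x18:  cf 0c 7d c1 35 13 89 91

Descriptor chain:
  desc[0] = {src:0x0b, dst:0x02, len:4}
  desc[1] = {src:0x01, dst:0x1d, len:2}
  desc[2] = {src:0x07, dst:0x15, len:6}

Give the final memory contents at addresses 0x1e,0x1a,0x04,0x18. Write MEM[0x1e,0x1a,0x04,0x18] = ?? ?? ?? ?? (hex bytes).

  after D0: wrote 4B at 0x02 = 105f68a7
  after D1: wrote 2B at 0x1d = f710
  after D2: wrote 6B at 0x15 = cb1960ad105f
query mem[0x1e]=0x10, mem[0x1a]=0x5f, mem[0x04]=0x68, mem[0x18]=0xad

MEM[0x1e,0x1a,0x04,0x18] = 10 5f 68 ad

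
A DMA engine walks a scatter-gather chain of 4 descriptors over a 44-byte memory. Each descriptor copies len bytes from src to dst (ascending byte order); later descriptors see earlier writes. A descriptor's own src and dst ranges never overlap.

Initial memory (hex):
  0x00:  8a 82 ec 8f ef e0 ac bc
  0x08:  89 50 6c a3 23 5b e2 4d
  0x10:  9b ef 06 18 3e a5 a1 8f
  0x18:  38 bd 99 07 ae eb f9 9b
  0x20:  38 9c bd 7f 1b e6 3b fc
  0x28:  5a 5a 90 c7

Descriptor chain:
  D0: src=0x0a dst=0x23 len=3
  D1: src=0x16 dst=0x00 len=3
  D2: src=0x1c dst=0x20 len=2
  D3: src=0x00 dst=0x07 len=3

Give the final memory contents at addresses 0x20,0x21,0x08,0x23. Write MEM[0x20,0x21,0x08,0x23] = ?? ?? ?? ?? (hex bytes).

[0] 0x0a->0x23 len=3 : 6c a3 23
[1] 0x16->0x00 len=3 : a1 8f 38
[2] 0x1c->0x20 len=2 : ae eb
[3] 0x00->0x07 len=3 : a1 8f 38
query mem[0x20]=0xae, mem[0x21]=0xeb, mem[0x08]=0x8f, mem[0x23]=0x6c

MEM[0x20,0x21,0x08,0x23] = ae eb 8f 6c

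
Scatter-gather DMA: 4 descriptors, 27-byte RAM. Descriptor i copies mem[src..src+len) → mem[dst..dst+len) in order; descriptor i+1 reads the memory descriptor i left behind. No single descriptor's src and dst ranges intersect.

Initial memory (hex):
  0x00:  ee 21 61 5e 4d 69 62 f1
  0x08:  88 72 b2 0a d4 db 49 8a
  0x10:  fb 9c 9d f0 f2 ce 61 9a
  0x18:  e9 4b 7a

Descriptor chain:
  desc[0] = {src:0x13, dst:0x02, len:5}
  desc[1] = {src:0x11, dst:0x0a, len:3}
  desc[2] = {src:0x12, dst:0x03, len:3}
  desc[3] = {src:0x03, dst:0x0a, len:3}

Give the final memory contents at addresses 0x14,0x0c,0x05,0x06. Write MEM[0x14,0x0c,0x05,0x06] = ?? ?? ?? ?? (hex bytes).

MEM[0x14,0x0c,0x05,0x06] = f2 f2 f2 9a

[0] 0x13->0x02 len=5 : f0 f2 ce 61 9a
[1] 0x11->0x0a len=3 : 9c 9d f0
[2] 0x12->0x03 len=3 : 9d f0 f2
[3] 0x03->0x0a len=3 : 9d f0 f2
query mem[0x14]=0xf2, mem[0x0c]=0xf2, mem[0x05]=0xf2, mem[0x06]=0x9a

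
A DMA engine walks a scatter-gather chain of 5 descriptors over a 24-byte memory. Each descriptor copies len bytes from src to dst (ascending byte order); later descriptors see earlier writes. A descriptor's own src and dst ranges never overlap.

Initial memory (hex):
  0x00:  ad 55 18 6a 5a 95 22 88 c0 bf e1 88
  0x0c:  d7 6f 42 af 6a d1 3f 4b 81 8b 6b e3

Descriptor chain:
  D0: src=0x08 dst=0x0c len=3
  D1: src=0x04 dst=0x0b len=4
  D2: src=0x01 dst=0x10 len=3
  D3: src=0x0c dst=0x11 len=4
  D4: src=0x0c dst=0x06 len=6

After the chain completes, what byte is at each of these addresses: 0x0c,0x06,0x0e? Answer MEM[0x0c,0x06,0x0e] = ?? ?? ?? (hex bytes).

MEM[0x0c,0x06,0x0e] = 95 95 88

[0] 0x08->0x0c len=3 : c0 bf e1
[1] 0x04->0x0b len=4 : 5a 95 22 88
[2] 0x01->0x10 len=3 : 55 18 6a
[3] 0x0c->0x11 len=4 : 95 22 88 af
[4] 0x0c->0x06 len=6 : 95 22 88 af 55 95
query mem[0x0c]=0x95, mem[0x06]=0x95, mem[0x0e]=0x88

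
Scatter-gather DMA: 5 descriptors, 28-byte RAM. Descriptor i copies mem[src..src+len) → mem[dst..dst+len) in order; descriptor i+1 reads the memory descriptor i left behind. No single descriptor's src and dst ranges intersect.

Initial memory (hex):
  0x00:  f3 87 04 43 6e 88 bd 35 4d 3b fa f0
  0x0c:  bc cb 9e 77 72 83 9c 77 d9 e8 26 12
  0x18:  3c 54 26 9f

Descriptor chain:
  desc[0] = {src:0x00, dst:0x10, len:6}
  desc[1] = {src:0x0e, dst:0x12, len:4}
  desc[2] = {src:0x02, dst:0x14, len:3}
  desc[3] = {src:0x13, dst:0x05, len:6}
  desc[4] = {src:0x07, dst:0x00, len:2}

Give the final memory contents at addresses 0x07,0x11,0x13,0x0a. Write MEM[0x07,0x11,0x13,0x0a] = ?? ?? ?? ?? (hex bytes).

MEM[0x07,0x11,0x13,0x0a] = 43 87 77 3c

[0] 0x00->0x10 len=6 : f3 87 04 43 6e 88
[1] 0x0e->0x12 len=4 : 9e 77 f3 87
[2] 0x02->0x14 len=3 : 04 43 6e
[3] 0x13->0x05 len=6 : 77 04 43 6e 12 3c
[4] 0x07->0x00 len=2 : 43 6e
query mem[0x07]=0x43, mem[0x11]=0x87, mem[0x13]=0x77, mem[0x0a]=0x3c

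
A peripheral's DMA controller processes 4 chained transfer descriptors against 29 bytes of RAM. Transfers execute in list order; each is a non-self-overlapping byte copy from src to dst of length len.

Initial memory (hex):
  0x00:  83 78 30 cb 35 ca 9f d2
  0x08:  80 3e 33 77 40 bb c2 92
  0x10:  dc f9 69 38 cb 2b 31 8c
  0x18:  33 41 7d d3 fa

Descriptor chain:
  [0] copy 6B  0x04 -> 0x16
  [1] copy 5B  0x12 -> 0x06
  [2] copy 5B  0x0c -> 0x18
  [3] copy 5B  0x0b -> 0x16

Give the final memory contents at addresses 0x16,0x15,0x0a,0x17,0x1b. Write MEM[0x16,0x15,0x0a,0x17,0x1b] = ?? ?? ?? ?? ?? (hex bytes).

MEM[0x16,0x15,0x0a,0x17,0x1b] = 77 2b 35 40 92

#0 dst[0x16+6] := {0x35,0xca,0x9f,0xd2,0x80,0x3e}
#1 dst[0x06+5] := {0x69,0x38,0xcb,0x2b,0x35}
#2 dst[0x18+5] := {0x40,0xbb,0xc2,0x92,0xdc}
#3 dst[0x16+5] := {0x77,0x40,0xbb,0xc2,0x92}
query mem[0x16]=0x77, mem[0x15]=0x2b, mem[0x0a]=0x35, mem[0x17]=0x40, mem[0x1b]=0x92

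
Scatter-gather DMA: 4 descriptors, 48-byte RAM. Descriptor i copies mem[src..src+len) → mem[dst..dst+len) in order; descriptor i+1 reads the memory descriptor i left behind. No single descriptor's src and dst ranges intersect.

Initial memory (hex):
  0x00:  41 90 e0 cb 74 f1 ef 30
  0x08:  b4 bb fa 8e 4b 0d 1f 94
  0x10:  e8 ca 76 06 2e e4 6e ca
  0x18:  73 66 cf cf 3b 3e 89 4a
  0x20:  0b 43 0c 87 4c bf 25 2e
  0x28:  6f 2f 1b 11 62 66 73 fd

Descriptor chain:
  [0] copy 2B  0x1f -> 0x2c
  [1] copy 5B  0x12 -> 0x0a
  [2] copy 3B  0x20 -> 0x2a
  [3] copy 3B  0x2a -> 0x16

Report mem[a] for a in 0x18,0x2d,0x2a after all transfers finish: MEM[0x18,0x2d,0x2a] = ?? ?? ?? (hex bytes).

  after D0: wrote 2B at 0x2c = 4a0b
  after D1: wrote 5B at 0x0a = 76062ee46e
  after D2: wrote 3B at 0x2a = 0b430c
  after D3: wrote 3B at 0x16 = 0b430c
query mem[0x18]=0x0c, mem[0x2d]=0x0b, mem[0x2a]=0x0b

MEM[0x18,0x2d,0x2a] = 0c 0b 0b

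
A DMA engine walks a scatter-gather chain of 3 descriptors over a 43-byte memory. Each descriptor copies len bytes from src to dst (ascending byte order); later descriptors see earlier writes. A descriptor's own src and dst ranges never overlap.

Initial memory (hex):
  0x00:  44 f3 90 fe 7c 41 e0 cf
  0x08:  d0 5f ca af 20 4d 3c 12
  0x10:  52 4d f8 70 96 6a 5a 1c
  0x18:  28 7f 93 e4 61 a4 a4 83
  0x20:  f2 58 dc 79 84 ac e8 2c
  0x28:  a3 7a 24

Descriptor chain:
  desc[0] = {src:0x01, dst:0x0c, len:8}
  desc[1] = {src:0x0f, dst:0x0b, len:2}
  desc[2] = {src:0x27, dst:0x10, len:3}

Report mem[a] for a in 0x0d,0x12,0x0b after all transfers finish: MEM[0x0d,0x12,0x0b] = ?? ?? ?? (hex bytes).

[0] 0x01->0x0c len=8 : f3 90 fe 7c 41 e0 cf d0
[1] 0x0f->0x0b len=2 : 7c 41
[2] 0x27->0x10 len=3 : 2c a3 7a
query mem[0x0d]=0x90, mem[0x12]=0x7a, mem[0x0b]=0x7c

MEM[0x0d,0x12,0x0b] = 90 7a 7c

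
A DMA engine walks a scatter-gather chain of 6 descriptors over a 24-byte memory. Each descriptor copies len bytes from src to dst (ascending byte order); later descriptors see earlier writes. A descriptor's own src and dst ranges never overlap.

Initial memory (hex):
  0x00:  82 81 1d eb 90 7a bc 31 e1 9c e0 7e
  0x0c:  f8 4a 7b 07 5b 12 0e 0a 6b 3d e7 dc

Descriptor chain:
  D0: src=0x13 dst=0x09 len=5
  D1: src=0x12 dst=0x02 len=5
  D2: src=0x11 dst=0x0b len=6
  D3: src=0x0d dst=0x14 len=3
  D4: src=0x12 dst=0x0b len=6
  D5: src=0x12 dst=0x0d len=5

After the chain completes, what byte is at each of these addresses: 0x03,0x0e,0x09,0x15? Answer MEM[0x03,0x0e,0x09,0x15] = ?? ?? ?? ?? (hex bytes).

[0] 0x13->0x09 len=5 : 0a 6b 3d e7 dc
[1] 0x12->0x02 len=5 : 0e 0a 6b 3d e7
[2] 0x11->0x0b len=6 : 12 0e 0a 6b 3d e7
[3] 0x0d->0x14 len=3 : 0a 6b 3d
[4] 0x12->0x0b len=6 : 0e 0a 0a 6b 3d dc
[5] 0x12->0x0d len=5 : 0e 0a 0a 6b 3d
query mem[0x03]=0x0a, mem[0x0e]=0x0a, mem[0x09]=0x0a, mem[0x15]=0x6b

MEM[0x03,0x0e,0x09,0x15] = 0a 0a 0a 6b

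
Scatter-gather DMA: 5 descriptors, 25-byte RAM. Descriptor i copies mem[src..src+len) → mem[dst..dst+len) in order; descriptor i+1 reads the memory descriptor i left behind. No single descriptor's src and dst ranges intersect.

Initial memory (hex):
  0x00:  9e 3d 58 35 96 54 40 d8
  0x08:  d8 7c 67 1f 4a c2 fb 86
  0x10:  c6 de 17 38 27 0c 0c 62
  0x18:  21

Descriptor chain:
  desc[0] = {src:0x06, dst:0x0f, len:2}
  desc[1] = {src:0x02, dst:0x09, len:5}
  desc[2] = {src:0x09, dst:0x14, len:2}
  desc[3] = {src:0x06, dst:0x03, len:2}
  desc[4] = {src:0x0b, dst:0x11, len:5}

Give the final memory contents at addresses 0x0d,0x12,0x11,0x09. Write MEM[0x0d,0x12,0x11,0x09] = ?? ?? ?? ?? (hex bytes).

#0 dst[0x0f+2] := {0x40,0xd8}
#1 dst[0x09+5] := {0x58,0x35,0x96,0x54,0x40}
#2 dst[0x14+2] := {0x58,0x35}
#3 dst[0x03+2] := {0x40,0xd8}
#4 dst[0x11+5] := {0x96,0x54,0x40,0xfb,0x40}
query mem[0x0d]=0x40, mem[0x12]=0x54, mem[0x11]=0x96, mem[0x09]=0x58

MEM[0x0d,0x12,0x11,0x09] = 40 54 96 58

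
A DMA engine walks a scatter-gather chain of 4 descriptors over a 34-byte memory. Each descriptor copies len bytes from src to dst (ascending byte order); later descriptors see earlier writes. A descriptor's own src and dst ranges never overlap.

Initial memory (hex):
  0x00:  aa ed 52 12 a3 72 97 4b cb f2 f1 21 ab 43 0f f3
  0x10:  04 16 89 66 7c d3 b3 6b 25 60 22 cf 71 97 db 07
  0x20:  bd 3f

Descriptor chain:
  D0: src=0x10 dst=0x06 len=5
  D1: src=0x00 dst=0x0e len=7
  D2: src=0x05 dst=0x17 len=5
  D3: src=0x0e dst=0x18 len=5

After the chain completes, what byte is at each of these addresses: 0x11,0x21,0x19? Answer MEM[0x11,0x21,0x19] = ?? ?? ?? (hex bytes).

MEM[0x11,0x21,0x19] = 12 3f ed

[0] 0x10->0x06 len=5 : 04 16 89 66 7c
[1] 0x00->0x0e len=7 : aa ed 52 12 a3 72 04
[2] 0x05->0x17 len=5 : 72 04 16 89 66
[3] 0x0e->0x18 len=5 : aa ed 52 12 a3
query mem[0x11]=0x12, mem[0x21]=0x3f, mem[0x19]=0xed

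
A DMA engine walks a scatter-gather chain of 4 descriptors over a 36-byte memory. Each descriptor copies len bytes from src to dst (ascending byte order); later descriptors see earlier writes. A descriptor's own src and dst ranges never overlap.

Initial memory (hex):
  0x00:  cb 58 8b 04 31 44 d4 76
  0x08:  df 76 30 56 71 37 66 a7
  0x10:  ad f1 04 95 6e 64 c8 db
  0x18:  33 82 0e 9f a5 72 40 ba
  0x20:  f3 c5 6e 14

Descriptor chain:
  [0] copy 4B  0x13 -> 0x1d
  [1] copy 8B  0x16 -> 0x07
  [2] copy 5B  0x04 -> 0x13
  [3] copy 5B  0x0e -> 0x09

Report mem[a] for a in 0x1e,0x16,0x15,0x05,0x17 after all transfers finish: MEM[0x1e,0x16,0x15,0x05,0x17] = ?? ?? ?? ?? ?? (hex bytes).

  after D0: wrote 4B at 0x1d = 956e64c8
  after D1: wrote 8B at 0x07 = c8db33820e9fa595
  after D2: wrote 5B at 0x13 = 3144d4c8db
  after D3: wrote 5B at 0x09 = 95a7adf104
query mem[0x1e]=0x6e, mem[0x16]=0xc8, mem[0x15]=0xd4, mem[0x05]=0x44, mem[0x17]=0xdb

MEM[0x1e,0x16,0x15,0x05,0x17] = 6e c8 d4 44 db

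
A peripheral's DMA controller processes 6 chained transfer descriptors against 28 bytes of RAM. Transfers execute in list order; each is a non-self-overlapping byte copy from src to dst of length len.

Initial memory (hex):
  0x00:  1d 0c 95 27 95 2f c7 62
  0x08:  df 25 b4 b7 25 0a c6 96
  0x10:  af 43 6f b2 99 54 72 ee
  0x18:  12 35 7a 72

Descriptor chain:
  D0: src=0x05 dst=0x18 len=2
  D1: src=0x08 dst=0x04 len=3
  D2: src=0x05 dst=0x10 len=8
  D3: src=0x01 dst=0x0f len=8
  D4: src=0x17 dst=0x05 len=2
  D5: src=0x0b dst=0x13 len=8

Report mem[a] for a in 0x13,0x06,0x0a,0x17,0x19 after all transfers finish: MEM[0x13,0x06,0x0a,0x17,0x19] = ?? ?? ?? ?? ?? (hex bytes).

D0: mem[0x18..0x19] <- [2f c7]
D1: mem[0x04..0x06] <- [df 25 b4]
D2: mem[0x10..0x17] <- [25 b4 62 df 25 b4 b7 25]
D3: mem[0x0f..0x16] <- [0c 95 27 df 25 b4 62 df]
D4: mem[0x05..0x06] <- [25 2f]
D5: mem[0x13..0x1a] <- [b7 25 0a c6 0c 95 27 df]
query mem[0x13]=0xb7, mem[0x06]=0x2f, mem[0x0a]=0xb4, mem[0x17]=0x0c, mem[0x19]=0x27

MEM[0x13,0x06,0x0a,0x17,0x19] = b7 2f b4 0c 27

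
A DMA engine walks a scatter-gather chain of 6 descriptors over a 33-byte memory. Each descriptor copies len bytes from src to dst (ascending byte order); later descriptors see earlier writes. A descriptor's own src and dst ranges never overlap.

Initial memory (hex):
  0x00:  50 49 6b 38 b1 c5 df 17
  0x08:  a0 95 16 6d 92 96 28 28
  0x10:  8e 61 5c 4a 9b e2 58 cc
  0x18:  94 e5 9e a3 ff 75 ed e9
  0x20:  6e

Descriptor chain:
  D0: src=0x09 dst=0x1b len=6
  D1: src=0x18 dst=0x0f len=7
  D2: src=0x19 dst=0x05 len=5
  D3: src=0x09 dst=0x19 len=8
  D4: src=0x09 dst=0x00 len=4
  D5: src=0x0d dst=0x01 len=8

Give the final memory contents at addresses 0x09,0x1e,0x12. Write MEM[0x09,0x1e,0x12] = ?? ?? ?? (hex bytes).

#0 dst[0x1b+6] := {0x95,0x16,0x6d,0x92,0x96,0x28}
#1 dst[0x0f+7] := {0x94,0xe5,0x9e,0x95,0x16,0x6d,0x92}
#2 dst[0x05+5] := {0xe5,0x9e,0x95,0x16,0x6d}
#3 dst[0x19+8] := {0x6d,0x16,0x6d,0x92,0x96,0x28,0x94,0xe5}
#4 dst[0x00+4] := {0x6d,0x16,0x6d,0x92}
#5 dst[0x01+8] := {0x96,0x28,0x94,0xe5,0x9e,0x95,0x16,0x6d}
query mem[0x09]=0x6d, mem[0x1e]=0x28, mem[0x12]=0x95

MEM[0x09,0x1e,0x12] = 6d 28 95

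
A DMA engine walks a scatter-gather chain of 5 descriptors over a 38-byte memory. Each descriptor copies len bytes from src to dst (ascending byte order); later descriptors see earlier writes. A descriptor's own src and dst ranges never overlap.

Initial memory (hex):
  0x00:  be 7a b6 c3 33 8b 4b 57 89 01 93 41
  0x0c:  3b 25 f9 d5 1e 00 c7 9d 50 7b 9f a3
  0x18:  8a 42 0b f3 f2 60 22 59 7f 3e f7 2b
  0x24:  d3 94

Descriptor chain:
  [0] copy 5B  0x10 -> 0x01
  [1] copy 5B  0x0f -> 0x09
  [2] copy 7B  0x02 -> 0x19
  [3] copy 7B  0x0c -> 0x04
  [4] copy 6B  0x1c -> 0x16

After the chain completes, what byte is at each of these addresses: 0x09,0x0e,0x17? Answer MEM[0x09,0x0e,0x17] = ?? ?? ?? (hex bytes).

MEM[0x09,0x0e,0x17] = 00 f9 4b

[0] 0x10->0x01 len=5 : 1e 00 c7 9d 50
[1] 0x0f->0x09 len=5 : d5 1e 00 c7 9d
[2] 0x02->0x19 len=7 : 00 c7 9d 50 4b 57 89
[3] 0x0c->0x04 len=7 : c7 9d f9 d5 1e 00 c7
[4] 0x1c->0x16 len=6 : 50 4b 57 89 7f 3e
query mem[0x09]=0x00, mem[0x0e]=0xf9, mem[0x17]=0x4b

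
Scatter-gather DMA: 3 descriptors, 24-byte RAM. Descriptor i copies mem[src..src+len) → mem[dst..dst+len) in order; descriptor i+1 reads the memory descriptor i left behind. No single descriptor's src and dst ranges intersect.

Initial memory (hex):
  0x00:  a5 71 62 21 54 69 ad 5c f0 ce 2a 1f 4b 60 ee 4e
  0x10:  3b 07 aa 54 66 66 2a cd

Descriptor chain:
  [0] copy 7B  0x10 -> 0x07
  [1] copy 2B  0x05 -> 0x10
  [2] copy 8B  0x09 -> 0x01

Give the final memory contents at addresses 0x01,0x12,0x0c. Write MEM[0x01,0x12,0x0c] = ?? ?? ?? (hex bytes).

MEM[0x01,0x12,0x0c] = aa aa 66

#0 dst[0x07+7] := {0x3b,0x07,0xaa,0x54,0x66,0x66,0x2a}
#1 dst[0x10+2] := {0x69,0xad}
#2 dst[0x01+8] := {0xaa,0x54,0x66,0x66,0x2a,0xee,0x4e,0x69}
query mem[0x01]=0xaa, mem[0x12]=0xaa, mem[0x0c]=0x66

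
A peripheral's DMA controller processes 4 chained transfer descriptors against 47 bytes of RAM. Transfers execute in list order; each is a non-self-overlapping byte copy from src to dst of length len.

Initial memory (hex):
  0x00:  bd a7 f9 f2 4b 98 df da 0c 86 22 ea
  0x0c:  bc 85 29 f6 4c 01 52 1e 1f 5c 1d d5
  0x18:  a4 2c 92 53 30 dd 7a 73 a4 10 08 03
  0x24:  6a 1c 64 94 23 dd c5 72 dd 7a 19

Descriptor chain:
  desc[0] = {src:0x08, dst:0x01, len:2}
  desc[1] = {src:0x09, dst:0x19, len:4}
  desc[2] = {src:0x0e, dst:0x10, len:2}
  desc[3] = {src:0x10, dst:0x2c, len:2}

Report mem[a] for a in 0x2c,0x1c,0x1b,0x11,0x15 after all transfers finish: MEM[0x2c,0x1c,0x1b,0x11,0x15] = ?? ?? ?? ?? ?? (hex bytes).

D0: mem[0x01..0x02] <- [0c 86]
D1: mem[0x19..0x1c] <- [86 22 ea bc]
D2: mem[0x10..0x11] <- [29 f6]
D3: mem[0x2c..0x2d] <- [29 f6]
query mem[0x2c]=0x29, mem[0x1c]=0xbc, mem[0x1b]=0xea, mem[0x11]=0xf6, mem[0x15]=0x5c

MEM[0x2c,0x1c,0x1b,0x11,0x15] = 29 bc ea f6 5c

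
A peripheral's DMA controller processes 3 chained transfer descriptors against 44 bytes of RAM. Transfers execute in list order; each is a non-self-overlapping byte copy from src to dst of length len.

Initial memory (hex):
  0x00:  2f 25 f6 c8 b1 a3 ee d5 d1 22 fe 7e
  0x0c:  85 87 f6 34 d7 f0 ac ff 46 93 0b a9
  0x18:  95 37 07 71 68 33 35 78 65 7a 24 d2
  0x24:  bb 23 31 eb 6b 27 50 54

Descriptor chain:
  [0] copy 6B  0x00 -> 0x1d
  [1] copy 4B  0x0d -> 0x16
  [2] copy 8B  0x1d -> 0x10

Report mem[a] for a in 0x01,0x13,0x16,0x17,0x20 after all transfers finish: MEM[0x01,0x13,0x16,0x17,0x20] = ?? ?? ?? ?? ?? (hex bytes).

D0: mem[0x1d..0x22] <- [2f 25 f6 c8 b1 a3]
D1: mem[0x16..0x19] <- [87 f6 34 d7]
D2: mem[0x10..0x17] <- [2f 25 f6 c8 b1 a3 d2 bb]
query mem[0x01]=0x25, mem[0x13]=0xc8, mem[0x16]=0xd2, mem[0x17]=0xbb, mem[0x20]=0xc8

MEM[0x01,0x13,0x16,0x17,0x20] = 25 c8 d2 bb c8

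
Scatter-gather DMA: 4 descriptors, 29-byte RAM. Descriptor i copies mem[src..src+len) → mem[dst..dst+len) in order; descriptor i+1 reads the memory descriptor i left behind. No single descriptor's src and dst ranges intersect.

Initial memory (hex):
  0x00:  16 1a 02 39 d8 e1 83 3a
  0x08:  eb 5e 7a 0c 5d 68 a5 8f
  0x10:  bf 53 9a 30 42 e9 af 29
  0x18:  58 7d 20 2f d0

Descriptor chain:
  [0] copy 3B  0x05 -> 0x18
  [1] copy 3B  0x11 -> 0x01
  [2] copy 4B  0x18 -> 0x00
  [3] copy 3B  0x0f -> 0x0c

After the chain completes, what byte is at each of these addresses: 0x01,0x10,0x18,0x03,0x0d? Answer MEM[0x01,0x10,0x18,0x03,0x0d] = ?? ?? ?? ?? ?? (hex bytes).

MEM[0x01,0x10,0x18,0x03,0x0d] = 83 bf e1 2f bf

#0 dst[0x18+3] := {0xe1,0x83,0x3a}
#1 dst[0x01+3] := {0x53,0x9a,0x30}
#2 dst[0x00+4] := {0xe1,0x83,0x3a,0x2f}
#3 dst[0x0c+3] := {0x8f,0xbf,0x53}
query mem[0x01]=0x83, mem[0x10]=0xbf, mem[0x18]=0xe1, mem[0x03]=0x2f, mem[0x0d]=0xbf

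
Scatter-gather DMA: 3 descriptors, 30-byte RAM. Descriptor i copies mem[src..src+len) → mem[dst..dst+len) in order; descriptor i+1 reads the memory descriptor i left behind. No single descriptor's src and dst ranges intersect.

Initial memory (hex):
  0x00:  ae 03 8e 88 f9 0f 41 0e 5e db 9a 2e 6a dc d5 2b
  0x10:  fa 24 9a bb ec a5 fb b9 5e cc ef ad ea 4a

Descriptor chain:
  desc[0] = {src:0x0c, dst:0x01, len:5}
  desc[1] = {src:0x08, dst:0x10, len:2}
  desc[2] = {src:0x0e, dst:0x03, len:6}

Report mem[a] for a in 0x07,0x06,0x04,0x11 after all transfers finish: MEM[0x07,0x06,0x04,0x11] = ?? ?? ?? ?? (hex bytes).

MEM[0x07,0x06,0x04,0x11] = 9a db 2b db

D0: mem[0x01..0x05] <- [6a dc d5 2b fa]
D1: mem[0x10..0x11] <- [5e db]
D2: mem[0x03..0x08] <- [d5 2b 5e db 9a bb]
query mem[0x07]=0x9a, mem[0x06]=0xdb, mem[0x04]=0x2b, mem[0x11]=0xdb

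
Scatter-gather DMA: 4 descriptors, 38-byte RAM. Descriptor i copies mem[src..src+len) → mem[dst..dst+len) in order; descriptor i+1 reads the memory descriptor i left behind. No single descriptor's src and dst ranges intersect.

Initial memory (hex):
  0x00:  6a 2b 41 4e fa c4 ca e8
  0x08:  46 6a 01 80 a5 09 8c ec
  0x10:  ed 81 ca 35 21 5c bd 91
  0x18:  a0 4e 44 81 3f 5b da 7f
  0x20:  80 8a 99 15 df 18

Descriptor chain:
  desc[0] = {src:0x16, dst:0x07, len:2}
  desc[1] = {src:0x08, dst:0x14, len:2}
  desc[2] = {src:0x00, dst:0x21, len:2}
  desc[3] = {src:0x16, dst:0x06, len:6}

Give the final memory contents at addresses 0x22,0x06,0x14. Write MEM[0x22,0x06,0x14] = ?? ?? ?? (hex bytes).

[0] 0x16->0x07 len=2 : bd 91
[1] 0x08->0x14 len=2 : 91 6a
[2] 0x00->0x21 len=2 : 6a 2b
[3] 0x16->0x06 len=6 : bd 91 a0 4e 44 81
query mem[0x22]=0x2b, mem[0x06]=0xbd, mem[0x14]=0x91

MEM[0x22,0x06,0x14] = 2b bd 91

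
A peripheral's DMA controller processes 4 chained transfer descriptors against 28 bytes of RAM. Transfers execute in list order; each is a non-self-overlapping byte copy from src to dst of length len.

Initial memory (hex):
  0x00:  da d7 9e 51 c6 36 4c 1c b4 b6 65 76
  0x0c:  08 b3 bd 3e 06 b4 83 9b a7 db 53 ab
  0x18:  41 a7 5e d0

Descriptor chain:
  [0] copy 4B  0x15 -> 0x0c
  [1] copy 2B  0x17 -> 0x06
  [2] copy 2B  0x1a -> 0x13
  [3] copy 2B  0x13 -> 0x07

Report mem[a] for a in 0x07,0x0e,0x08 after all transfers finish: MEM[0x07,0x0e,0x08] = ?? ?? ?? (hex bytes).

#0 dst[0x0c+4] := {0xdb,0x53,0xab,0x41}
#1 dst[0x06+2] := {0xab,0x41}
#2 dst[0x13+2] := {0x5e,0xd0}
#3 dst[0x07+2] := {0x5e,0xd0}
query mem[0x07]=0x5e, mem[0x0e]=0xab, mem[0x08]=0xd0

MEM[0x07,0x0e,0x08] = 5e ab d0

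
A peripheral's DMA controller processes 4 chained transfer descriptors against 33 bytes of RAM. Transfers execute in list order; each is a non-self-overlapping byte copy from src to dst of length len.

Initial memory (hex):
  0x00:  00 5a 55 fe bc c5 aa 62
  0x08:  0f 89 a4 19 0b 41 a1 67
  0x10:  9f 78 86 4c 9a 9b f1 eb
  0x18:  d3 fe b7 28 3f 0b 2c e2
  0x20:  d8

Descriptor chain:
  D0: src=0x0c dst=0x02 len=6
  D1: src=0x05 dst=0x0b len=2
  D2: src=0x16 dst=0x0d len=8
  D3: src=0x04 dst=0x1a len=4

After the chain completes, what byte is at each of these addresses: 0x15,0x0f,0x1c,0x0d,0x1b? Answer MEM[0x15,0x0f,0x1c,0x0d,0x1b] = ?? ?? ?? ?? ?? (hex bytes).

#0 dst[0x02+6] := {0x0b,0x41,0xa1,0x67,0x9f,0x78}
#1 dst[0x0b+2] := {0x67,0x9f}
#2 dst[0x0d+8] := {0xf1,0xeb,0xd3,0xfe,0xb7,0x28,0x3f,0x0b}
#3 dst[0x1a+4] := {0xa1,0x67,0x9f,0x78}
query mem[0x15]=0x9b, mem[0x0f]=0xd3, mem[0x1c]=0x9f, mem[0x0d]=0xf1, mem[0x1b]=0x67

MEM[0x15,0x0f,0x1c,0x0d,0x1b] = 9b d3 9f f1 67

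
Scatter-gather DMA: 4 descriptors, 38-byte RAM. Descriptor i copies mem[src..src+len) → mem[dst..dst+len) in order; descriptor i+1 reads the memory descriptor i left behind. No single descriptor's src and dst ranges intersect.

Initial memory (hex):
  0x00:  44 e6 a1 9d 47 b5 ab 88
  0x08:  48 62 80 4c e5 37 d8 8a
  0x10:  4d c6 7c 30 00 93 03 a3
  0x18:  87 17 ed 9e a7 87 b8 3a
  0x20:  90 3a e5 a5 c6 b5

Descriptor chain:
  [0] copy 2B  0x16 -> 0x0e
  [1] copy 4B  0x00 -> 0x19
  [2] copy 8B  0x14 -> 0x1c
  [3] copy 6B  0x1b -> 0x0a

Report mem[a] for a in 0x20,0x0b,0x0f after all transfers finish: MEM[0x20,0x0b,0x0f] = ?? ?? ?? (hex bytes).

MEM[0x20,0x0b,0x0f] = 87 00 87

D0: mem[0x0e..0x0f] <- [03 a3]
D1: mem[0x19..0x1c] <- [44 e6 a1 9d]
D2: mem[0x1c..0x23] <- [00 93 03 a3 87 44 e6 a1]
D3: mem[0x0a..0x0f] <- [a1 00 93 03 a3 87]
query mem[0x20]=0x87, mem[0x0b]=0x00, mem[0x0f]=0x87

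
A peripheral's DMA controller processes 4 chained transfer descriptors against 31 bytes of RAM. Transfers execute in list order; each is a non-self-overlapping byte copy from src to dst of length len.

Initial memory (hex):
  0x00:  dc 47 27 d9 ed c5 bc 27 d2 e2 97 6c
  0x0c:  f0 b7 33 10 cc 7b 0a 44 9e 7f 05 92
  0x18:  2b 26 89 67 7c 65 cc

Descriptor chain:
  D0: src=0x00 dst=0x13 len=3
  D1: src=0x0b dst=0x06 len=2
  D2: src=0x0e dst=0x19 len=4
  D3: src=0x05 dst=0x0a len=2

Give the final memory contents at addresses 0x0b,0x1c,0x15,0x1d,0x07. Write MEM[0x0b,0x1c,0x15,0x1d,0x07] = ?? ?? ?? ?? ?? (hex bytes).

MEM[0x0b,0x1c,0x15,0x1d,0x07] = 6c 7b 27 65 f0

[0] 0x00->0x13 len=3 : dc 47 27
[1] 0x0b->0x06 len=2 : 6c f0
[2] 0x0e->0x19 len=4 : 33 10 cc 7b
[3] 0x05->0x0a len=2 : c5 6c
query mem[0x0b]=0x6c, mem[0x1c]=0x7b, mem[0x15]=0x27, mem[0x1d]=0x65, mem[0x07]=0xf0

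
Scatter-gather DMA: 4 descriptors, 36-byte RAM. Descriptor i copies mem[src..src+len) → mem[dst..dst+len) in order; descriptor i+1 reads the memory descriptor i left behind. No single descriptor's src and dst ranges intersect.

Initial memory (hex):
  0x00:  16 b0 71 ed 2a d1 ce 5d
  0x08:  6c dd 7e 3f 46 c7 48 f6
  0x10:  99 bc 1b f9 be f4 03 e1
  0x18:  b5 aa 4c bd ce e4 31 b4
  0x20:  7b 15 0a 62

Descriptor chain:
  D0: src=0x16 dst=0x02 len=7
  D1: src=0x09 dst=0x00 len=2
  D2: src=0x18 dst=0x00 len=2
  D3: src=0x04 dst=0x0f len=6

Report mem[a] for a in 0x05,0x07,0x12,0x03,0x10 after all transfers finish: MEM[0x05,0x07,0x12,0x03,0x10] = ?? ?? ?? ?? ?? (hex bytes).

D0: mem[0x02..0x08] <- [03 e1 b5 aa 4c bd ce]
D1: mem[0x00..0x01] <- [dd 7e]
D2: mem[0x00..0x01] <- [b5 aa]
D3: mem[0x0f..0x14] <- [b5 aa 4c bd ce dd]
query mem[0x05]=0xaa, mem[0x07]=0xbd, mem[0x12]=0xbd, mem[0x03]=0xe1, mem[0x10]=0xaa

MEM[0x05,0x07,0x12,0x03,0x10] = aa bd bd e1 aa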